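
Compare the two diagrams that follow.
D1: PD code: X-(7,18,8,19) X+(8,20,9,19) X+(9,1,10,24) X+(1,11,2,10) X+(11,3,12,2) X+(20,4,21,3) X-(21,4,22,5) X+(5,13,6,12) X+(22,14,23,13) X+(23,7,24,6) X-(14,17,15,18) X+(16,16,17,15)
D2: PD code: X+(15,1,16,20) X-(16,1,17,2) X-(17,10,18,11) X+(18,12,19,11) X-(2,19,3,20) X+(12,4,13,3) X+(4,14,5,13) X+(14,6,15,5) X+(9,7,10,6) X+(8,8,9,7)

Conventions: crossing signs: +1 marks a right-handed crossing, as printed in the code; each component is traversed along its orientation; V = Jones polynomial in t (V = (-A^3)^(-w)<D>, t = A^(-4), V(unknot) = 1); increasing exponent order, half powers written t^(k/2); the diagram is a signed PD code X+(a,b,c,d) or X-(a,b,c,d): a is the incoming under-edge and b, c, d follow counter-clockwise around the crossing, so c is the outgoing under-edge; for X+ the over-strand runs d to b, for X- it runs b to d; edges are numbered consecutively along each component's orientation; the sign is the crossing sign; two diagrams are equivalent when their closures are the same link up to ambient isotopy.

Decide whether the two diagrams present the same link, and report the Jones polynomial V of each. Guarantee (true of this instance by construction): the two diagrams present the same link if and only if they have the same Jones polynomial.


equivalent: no
D1 (bracket -A^-10 + A^-6 - A^-2 + A^2 + A^10; 12 crossings at w = +6): V = t^2 + t^4 - t^5 + t^6 - t^7
V(D2) = t + t^3 - t^4  [10 crossings, <D> = -A^-4 + 1 + A^8, w = +4]
observation: 2 values of V(t) split the 2 diagrams


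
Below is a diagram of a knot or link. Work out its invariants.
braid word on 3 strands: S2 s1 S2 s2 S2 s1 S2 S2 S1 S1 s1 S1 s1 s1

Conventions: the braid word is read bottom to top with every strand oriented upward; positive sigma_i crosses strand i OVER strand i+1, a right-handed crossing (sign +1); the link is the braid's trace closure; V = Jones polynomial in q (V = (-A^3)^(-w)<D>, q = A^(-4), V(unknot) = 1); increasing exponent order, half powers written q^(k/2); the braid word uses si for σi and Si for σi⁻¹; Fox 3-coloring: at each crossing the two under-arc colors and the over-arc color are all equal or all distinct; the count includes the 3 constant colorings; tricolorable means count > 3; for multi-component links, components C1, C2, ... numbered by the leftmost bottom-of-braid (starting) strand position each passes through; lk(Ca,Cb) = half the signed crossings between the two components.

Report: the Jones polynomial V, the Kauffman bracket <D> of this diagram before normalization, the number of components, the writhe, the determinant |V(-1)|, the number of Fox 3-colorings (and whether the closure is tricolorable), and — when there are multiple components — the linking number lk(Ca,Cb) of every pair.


Jones polynomial: V(q) = q^-5 - 2q^-4 + 2q^-3 - 2q^-2 + 2q^-1 - 1 + q
<D> = A^-10 - A^-6 + 2A^-2 - 2A^2 + 2A^6 - 2A^10 + A^14; writhe -2
components 1, writhe -2 (14 crossings)
3-colorings: 3 of 3^14, det 11 — not tricolorable
note: free reduction leaves σ2⁻¹ σ1 σ2⁻¹ σ1 σ2⁻¹ σ2⁻¹ of the original 14 letters


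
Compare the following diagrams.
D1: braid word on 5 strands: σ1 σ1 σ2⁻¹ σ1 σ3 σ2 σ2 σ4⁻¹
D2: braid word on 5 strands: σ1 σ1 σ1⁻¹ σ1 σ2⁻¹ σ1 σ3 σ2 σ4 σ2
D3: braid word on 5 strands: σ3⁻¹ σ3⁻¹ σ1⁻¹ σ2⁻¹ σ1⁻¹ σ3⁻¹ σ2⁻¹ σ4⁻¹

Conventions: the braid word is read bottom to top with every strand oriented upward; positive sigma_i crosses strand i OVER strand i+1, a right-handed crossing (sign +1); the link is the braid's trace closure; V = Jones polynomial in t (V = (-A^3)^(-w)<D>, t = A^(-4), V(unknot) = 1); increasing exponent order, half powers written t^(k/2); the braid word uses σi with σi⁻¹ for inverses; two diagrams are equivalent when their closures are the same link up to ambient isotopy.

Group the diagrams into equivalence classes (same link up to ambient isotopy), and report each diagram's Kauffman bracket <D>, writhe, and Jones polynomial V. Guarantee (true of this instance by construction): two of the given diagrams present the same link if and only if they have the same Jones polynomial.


grouping into links: {D1, D2} | {D3}
V(D1) = t - t^2 + 2t^3 - t^4 + t^5 - t^6  (w +4, c 8, <D> = -A^-12 + A^-8 - A^-4 + 2 - A^4 + A^8)
V(D2) = t - t^2 + 2t^3 - t^4 + t^5 - t^6  (w +6, c 10, <D> = -A^-6 + A^-2 - A^2 + 2A^6 - A^10 + A^14)
V(D3) = -t^-7 + t^-6 - t^-5 + t^-4 + t^-2  (w -8, c 8, <D> = A^-16 + A^-8 - A^-4 + 1 - A^4)
key observation: V(t) takes 2 values over 3 diagrams, fixing the grouping


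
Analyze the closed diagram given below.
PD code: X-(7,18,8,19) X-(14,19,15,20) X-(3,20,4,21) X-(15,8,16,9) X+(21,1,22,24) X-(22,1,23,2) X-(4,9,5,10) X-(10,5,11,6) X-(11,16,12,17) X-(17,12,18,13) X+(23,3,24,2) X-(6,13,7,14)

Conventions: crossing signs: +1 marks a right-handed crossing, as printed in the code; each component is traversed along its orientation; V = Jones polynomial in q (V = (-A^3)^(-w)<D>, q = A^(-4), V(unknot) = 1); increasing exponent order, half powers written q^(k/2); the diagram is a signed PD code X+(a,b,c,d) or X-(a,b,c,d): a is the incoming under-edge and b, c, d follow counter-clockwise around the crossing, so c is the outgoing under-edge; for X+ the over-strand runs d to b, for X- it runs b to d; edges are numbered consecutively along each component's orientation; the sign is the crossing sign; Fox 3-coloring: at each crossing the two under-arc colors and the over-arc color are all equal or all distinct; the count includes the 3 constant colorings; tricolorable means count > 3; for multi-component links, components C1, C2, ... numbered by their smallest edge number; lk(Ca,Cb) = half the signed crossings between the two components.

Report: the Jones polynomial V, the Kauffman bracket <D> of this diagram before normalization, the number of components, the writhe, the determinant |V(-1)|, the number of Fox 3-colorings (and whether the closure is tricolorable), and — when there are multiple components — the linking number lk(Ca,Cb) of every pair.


V(q) = -q^-8 + q^-5 + q^-3
bracket: A^-12 + A^-4 - A^8, w = -8
1 component, writhe -8, over 12 crossings
det 3, colorings 9 of 3^12 — tricolorable
observation: the span of V is 5, forcing >= 5 crossings in any diagram


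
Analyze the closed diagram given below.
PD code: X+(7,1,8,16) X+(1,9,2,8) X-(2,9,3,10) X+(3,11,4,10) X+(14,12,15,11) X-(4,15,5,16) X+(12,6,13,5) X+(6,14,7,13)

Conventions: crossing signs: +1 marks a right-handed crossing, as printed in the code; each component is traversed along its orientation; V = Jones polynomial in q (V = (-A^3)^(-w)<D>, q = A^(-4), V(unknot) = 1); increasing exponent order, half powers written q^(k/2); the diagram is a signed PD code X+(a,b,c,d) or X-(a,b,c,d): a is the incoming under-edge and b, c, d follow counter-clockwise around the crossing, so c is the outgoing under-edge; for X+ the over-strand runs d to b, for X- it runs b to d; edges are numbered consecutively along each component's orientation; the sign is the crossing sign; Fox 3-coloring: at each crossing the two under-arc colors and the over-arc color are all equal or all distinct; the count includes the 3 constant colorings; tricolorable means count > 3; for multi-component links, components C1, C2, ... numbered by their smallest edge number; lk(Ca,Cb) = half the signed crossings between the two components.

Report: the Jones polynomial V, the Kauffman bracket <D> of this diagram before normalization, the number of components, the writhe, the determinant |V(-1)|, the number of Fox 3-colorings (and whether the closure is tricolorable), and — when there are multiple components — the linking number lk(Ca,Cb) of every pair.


V(q) = q - q^2 + 2q^3 - q^4 + q^5 - q^6
bracket: -A^-12 + A^-8 - A^-4 + 2 - A^4 + A^8, w = +4
1 component, writhe +4, over 8 crossings
det 7, colorings 3 of 3^8 — not tricolorable
observation: det 7 = |V(-1)|; not divisible by 3, so not tricolorable


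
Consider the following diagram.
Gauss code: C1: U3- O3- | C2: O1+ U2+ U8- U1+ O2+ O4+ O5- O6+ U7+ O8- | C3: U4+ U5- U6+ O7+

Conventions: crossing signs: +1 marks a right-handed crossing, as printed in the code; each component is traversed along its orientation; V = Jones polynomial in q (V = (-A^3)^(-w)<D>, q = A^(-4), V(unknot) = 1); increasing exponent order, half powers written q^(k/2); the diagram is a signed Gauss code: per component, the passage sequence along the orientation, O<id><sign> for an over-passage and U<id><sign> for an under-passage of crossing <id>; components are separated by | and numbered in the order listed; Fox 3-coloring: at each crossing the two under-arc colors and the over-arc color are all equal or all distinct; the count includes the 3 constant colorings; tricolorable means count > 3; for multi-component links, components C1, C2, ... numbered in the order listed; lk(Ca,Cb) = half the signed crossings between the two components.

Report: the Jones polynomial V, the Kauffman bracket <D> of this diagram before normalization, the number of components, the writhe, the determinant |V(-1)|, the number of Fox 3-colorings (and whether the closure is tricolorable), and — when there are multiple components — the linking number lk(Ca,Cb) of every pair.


V = 1 + q + q^2 + q^3
<D> = A^-6 + A^-2 + A^2 + A^6 (w = +2)
3 components over 8 crossings, w = +2
lk(C1,C2): 0
lk(C1,C3) = 0
linking number lk(C2,C3) = +1
9 Fox colorings among 3^8, |V(-1)| = 0: tricolorable
why: |V(-1)| = 0: so tricolorable, since 3 divides 0


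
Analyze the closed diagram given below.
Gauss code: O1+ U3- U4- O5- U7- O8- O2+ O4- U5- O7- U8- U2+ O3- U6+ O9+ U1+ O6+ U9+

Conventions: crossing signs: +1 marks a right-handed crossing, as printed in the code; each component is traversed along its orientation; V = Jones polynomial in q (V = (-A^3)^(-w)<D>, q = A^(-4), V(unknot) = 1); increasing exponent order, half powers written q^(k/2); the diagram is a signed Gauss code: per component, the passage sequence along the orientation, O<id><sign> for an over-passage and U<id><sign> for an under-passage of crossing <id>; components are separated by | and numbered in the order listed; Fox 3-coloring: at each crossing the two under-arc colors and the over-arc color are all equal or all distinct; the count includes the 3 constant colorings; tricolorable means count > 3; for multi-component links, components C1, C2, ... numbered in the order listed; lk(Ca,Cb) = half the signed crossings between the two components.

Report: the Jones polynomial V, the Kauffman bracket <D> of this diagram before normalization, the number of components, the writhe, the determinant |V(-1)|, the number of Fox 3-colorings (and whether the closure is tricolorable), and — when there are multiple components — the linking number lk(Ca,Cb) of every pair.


V = -q^-3 + q^-2 - q^-1 + 3 - q + q^2 - q^3
<D> = A^-15 - A^-11 + A^-7 - 3A^-3 + A - A^5 + A^9 (w = -1)
1 component over 9 crossings, w = -1
27 Fox colorings among 3^9, |V(-1)| = 9: tricolorable
why: det 9 = |V(-1)|; divisible by 3, so tricolorable


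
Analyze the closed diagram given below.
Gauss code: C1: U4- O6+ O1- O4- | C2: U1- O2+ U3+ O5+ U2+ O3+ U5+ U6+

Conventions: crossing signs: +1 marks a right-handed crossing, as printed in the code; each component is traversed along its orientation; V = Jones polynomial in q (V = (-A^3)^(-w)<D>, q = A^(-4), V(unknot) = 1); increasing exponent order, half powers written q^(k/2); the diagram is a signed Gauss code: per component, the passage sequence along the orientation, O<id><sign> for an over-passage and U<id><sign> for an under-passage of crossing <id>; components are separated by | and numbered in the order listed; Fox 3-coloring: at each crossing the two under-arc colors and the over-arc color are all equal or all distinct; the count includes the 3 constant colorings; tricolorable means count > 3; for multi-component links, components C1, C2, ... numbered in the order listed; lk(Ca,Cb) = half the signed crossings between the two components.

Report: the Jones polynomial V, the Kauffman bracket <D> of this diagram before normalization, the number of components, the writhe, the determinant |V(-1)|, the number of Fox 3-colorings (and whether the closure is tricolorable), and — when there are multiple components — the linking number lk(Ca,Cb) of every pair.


V = -q^(1/2) - q^(3/2) - q^(5/2) + q^(9/2)
<D> = A^-12 - A^-4 - 1 - A^4 (w = +2)
2 components over 6 crossings, w = +2
lk(C1,C2): 0
27 Fox colorings among 3^6, |V(-1)| = 0: tricolorable
why: summing lk over 1 pair gives 0


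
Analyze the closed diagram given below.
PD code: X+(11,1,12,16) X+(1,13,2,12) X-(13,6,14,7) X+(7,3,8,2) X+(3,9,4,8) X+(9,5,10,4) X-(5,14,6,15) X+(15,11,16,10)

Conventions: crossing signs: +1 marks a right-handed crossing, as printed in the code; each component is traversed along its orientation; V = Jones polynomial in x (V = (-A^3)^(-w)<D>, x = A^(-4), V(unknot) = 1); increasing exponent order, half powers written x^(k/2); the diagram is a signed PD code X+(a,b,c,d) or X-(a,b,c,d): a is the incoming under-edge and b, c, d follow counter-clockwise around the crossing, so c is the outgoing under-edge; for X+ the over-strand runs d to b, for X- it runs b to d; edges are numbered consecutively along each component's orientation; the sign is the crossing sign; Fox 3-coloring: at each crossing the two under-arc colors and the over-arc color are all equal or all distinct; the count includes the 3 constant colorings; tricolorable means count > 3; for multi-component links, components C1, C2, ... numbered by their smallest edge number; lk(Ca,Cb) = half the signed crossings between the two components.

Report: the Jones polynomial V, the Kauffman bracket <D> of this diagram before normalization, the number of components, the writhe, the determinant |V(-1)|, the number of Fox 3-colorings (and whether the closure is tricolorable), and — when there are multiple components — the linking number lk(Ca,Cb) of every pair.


V = 1 - x + 3x^2 - 3x^3 + 3x^4 - 4x^5 + 3x^6 - 2x^7 + x^8
<D> = A^-20 - 2A^-16 + 3A^-12 - 4A^-8 + 3A^-4 - 3 + 3A^4 - A^8 + A^12 (w = +4)
1 component over 8 crossings, w = +4
9 Fox colorings among 3^8, |V(-1)| = 21: tricolorable
why: V spans 8 powers of x: at least 8 crossings in any diagram


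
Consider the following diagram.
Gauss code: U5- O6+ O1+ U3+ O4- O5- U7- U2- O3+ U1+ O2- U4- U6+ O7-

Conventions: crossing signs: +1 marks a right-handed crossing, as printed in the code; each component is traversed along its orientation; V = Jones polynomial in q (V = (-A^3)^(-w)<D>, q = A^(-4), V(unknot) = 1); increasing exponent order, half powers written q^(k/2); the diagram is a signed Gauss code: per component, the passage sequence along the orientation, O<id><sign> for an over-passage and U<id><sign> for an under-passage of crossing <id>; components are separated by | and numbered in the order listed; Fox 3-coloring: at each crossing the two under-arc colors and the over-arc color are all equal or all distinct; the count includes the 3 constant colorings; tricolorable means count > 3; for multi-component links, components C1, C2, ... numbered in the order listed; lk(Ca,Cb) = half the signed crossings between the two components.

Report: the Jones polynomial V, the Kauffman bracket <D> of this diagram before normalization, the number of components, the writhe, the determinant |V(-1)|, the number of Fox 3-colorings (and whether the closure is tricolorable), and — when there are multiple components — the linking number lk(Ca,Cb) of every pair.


V(q) = q^-4 - q^-3 + q^-2 - 2q^-1 + 2 - q + q^2
bracket: -A^-11 + A^-7 - 2A^-3 + 2A - A^5 + A^9 - A^13, w = -1
1 component, writhe -1, over 7 crossings
det 9, colorings 9 of 3^7 — tricolorable
observation: w = -1 (over 7 crossings) is diagram-only; (-A^3)^(1) removes it from V


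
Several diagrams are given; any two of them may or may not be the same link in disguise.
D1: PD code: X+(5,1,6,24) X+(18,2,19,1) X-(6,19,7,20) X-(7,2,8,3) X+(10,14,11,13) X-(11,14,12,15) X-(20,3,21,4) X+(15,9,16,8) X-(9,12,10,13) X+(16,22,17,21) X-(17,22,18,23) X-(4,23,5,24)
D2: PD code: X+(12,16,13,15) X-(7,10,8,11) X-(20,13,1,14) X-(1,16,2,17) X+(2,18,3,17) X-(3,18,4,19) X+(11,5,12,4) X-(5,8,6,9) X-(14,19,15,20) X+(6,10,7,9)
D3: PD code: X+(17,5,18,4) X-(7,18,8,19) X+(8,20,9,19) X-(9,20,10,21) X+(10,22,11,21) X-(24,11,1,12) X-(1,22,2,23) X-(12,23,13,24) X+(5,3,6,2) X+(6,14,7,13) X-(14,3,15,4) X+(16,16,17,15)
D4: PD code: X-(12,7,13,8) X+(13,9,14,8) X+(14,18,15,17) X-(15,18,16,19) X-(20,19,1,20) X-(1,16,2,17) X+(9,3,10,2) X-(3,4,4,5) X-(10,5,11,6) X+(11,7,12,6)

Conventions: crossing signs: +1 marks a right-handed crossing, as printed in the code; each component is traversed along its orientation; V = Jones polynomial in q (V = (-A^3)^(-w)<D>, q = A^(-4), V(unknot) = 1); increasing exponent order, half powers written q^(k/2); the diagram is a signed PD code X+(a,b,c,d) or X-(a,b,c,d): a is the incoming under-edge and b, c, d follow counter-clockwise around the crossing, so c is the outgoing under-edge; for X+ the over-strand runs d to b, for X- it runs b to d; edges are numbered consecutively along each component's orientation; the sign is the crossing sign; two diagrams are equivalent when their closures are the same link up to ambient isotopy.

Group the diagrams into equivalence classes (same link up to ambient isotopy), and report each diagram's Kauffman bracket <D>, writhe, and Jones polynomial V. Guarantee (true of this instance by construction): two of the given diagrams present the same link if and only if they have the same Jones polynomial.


grouping into links: {D1, D2, D3, D4}
V(D1) = 1  (w -2, c 12, <D> = A^-6)
V(D2) = 1  [10 crossings, <D> = A^-6, w = -2]
V(D3) = 1  [12 crossings, <D> = 1, w = 0]
D4 (bracket A^-6; 10 crossings at w = -2): V = 1
key observation: all 4 diagrams share one V(q), hence one class


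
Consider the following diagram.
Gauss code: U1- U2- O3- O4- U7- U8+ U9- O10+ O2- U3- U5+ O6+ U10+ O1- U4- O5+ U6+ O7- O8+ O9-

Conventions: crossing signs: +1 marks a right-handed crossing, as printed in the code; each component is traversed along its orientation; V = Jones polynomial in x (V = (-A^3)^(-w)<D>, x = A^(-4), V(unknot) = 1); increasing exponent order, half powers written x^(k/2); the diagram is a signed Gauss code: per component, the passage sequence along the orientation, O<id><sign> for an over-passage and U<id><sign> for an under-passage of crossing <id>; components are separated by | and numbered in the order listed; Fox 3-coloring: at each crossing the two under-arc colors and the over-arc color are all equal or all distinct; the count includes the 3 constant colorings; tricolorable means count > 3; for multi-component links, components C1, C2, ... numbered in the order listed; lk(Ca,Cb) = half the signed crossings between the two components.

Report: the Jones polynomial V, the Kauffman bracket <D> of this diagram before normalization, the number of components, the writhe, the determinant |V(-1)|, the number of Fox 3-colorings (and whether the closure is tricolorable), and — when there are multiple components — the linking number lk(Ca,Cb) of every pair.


Jones polynomial: V(x) = -x^-5 + x^-4 - x^-3 + 2x^-2 - x^-1 + 2 - x
<D> = -A^-10 + 2A^-6 - A^-2 + 2A^2 - A^6 + A^10 - A^14; writhe -2
components 1, writhe -2 (10 crossings)
3-colorings: 9 of 3^10, det 9 — tricolorable
note: det 9 = |V(-1)|; divisible by 3, so tricolorable


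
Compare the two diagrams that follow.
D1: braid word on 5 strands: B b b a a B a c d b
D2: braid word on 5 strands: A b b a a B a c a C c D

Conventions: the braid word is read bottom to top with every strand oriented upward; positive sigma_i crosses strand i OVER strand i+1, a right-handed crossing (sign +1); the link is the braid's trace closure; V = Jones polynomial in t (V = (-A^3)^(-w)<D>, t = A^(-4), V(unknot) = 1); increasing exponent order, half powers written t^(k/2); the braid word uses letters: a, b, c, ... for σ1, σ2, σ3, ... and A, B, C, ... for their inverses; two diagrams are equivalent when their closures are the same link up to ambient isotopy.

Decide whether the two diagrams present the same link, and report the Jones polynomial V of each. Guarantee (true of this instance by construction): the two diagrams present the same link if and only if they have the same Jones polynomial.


equivalent: yes
V(D1) = t - t^2 + 2t^3 - t^4 + t^5 - t^6  (w +6, c 10, <D> = -A^-6 + A^-2 - A^2 + 2A^6 - A^10 + A^14)
V(D2) = t - t^2 + 2t^3 - t^4 + t^5 - t^6  [12 crossings, <D> = -A^-12 + A^-8 - A^-4 + 2 - A^4 + A^8, w = +4]
key observation: D2 (12 crossings) and D1 (10) are Markov-related braid presentations


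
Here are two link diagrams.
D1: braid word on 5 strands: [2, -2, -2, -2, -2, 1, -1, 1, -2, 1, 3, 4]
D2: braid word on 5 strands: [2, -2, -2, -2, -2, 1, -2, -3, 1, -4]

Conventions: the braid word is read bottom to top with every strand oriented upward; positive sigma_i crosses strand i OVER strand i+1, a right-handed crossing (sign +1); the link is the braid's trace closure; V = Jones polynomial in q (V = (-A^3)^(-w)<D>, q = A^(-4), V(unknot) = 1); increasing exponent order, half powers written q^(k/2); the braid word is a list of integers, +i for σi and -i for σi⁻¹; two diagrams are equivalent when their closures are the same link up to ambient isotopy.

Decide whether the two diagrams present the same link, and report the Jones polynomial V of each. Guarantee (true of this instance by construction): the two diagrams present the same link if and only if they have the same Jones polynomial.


equivalent: yes
D1 (bracket A^-4 - 1 + 2A^4 - 2A^8 + 2A^12 - 2A^16 + A^20; 12 crossings at w = 0): V = q^-5 - 2q^-4 + 2q^-3 - 2q^-2 + 2q^-1 - 1 + q
V(D2) = q^-5 - 2q^-4 + 2q^-3 - 2q^-2 + 2q^-1 - 1 + q  (w -4, c 10, <D> = A^-16 - A^-12 + 2A^-8 - 2A^-4 + 2 - 2A^4 + A^8)
key observation: one V(q) for all 2 diagrams — one class (guaranteed)


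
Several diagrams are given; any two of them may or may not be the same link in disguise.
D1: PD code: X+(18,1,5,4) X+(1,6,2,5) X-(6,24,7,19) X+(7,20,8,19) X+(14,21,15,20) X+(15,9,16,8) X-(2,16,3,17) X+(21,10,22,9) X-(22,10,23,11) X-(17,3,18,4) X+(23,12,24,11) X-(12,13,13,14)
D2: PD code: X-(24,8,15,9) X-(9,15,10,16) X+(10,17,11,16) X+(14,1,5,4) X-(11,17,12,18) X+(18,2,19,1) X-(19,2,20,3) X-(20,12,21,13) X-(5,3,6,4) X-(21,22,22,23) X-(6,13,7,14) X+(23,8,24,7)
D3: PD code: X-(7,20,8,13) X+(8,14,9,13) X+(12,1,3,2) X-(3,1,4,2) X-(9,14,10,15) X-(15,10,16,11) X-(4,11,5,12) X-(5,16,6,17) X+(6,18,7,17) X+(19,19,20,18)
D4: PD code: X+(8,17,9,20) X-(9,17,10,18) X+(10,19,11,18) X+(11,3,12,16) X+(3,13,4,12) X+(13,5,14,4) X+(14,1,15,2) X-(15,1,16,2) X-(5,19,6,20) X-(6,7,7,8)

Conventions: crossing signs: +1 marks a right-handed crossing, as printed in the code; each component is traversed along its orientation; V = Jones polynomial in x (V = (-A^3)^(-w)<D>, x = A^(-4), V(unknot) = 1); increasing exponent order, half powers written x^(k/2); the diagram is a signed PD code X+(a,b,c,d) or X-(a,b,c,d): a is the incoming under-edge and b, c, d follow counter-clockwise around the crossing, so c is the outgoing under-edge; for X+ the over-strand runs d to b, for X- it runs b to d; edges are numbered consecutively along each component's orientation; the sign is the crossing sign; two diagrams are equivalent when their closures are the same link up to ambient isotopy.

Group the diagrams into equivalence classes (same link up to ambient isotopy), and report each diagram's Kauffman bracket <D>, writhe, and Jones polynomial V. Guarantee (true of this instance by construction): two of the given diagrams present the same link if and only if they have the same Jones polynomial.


classes: {D1} | {D2, D3} | {D4}
V(D1) = 1 + x + x^2 + x^3  [12 crossings, <D> = A^-6 + A^-2 + A^2 + A^6, w = +2]
V(D2) = x^-3 + x^-2 + x^-1 + 1  [12 crossings, <D> = A^-12 + A^-8 + A^-4 + 1, w = -4]
V(D3) = x^-3 + x^-2 + x^-1 + 1  (w -2, c 10, <D> = A^-6 + A^-2 + A^2 + A^6)
V(D4) = 1 + 2x + 2x^2 + x^3 - x^4 - x^5  [10 crossings, <D> = -A^-14 - A^-10 + A^-6 + 2A^-2 + 2A^2 + A^6, w = +2]
note: 3 values of V(x) split the 4 diagrams


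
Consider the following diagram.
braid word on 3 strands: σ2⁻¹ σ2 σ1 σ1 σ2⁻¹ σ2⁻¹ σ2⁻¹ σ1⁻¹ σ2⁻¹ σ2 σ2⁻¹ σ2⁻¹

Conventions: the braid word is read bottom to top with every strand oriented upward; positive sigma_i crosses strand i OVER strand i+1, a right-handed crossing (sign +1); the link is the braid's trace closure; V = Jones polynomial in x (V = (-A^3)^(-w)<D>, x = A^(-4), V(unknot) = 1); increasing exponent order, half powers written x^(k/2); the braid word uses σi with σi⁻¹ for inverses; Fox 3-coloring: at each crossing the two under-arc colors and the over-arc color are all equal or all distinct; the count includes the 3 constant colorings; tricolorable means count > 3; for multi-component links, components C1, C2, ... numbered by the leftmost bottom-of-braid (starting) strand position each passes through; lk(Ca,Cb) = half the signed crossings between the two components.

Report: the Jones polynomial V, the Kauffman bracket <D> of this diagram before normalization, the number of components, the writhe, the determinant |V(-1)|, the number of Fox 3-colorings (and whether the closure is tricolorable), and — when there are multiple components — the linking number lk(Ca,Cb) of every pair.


V(x) = -x^-6 + x^-5 - x^-4 + 2x^-3 - x^-2 + x^-1
bracket: A^-8 - A^-4 + 2 - A^4 + A^8 - A^12, w = -4
1 component, writhe -4, over 12 crossings
det 7, colorings 3 of 3^12 — not tricolorable
observation: the span of V is 5, forcing >= 5 crossings in any diagram


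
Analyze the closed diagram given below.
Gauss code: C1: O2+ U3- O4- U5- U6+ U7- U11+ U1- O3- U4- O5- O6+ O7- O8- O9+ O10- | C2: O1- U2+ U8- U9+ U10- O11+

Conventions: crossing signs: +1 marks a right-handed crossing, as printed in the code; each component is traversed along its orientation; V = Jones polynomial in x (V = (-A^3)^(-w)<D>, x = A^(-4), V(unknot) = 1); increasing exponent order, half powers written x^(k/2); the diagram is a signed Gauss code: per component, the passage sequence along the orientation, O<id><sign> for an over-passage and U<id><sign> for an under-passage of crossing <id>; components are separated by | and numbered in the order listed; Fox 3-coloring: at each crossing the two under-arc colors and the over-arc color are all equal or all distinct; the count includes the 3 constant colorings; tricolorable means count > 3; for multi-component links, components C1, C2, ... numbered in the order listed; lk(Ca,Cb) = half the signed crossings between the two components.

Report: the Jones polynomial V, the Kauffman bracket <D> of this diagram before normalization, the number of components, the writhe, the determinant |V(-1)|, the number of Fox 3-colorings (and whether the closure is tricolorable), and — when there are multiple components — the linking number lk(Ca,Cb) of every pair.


Jones polynomial: V(x) = x^(-9/2) - x^(-5/2) - x^(-3/2) - x^(-1/2)
<D> = A^-7 + A^-3 + A - A^9; writhe -3
components 2, writhe -3 (11 crossings)
linking number lk(C1,C2) = 0
3-colorings: 27 of 3^11, det 0 — tricolorable
note: all 2 components of this link are unlinked algebraically


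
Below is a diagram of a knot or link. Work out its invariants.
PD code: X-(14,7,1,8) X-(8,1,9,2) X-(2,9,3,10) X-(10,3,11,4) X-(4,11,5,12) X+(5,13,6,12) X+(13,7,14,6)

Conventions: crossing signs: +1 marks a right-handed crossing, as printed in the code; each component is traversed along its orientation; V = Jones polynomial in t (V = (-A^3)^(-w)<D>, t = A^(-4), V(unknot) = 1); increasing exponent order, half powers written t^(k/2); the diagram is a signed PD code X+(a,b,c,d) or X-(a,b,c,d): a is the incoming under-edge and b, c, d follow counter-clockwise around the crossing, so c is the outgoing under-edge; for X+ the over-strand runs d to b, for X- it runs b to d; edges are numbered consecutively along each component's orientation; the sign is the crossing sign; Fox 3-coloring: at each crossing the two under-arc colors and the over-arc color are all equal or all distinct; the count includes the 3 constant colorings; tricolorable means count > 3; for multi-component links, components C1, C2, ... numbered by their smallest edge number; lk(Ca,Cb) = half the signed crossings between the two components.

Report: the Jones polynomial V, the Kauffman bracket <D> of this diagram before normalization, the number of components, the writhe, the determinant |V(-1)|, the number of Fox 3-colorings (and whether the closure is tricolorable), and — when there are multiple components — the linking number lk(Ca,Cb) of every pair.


V = -t^-4 + t^-3 + t^-1
<D> = -A^-5 - A^3 + A^7 (w = -3)
1 component over 7 crossings, w = -3
9 Fox colorings among 3^7, |V(-1)| = 3: tricolorable
why: |V(-1)| = 3: so tricolorable, since 3 divides 3


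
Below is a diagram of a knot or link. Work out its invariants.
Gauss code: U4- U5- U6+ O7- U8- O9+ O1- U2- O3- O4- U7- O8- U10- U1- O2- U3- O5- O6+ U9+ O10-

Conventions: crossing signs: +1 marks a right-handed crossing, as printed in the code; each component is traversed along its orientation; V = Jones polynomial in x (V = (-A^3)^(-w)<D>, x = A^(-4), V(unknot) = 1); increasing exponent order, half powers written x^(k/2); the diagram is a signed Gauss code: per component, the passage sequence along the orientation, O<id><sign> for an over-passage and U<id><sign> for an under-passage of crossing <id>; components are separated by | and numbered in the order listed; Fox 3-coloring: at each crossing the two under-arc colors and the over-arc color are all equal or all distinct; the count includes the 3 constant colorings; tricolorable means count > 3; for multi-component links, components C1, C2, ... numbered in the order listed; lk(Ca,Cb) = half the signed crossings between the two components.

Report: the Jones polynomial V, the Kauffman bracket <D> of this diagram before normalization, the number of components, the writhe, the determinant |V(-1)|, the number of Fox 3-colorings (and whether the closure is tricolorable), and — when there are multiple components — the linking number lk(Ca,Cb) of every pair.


V(x) = -x^-9 + 2x^-8 - 3x^-7 + 3x^-6 - 3x^-5 + 3x^-4 - x^-3 + x^-2
bracket: A^-10 - A^-6 + 3A^-2 - 3A^2 + 3A^6 - 3A^10 + 2A^14 - A^18, w = -6
1 component, writhe -6, over 10 crossings
det 17, colorings 3 of 3^10 — not tricolorable
observation: w = -6 shifts under R1 moves; the (-A^3)^(6) factor cancels that in V


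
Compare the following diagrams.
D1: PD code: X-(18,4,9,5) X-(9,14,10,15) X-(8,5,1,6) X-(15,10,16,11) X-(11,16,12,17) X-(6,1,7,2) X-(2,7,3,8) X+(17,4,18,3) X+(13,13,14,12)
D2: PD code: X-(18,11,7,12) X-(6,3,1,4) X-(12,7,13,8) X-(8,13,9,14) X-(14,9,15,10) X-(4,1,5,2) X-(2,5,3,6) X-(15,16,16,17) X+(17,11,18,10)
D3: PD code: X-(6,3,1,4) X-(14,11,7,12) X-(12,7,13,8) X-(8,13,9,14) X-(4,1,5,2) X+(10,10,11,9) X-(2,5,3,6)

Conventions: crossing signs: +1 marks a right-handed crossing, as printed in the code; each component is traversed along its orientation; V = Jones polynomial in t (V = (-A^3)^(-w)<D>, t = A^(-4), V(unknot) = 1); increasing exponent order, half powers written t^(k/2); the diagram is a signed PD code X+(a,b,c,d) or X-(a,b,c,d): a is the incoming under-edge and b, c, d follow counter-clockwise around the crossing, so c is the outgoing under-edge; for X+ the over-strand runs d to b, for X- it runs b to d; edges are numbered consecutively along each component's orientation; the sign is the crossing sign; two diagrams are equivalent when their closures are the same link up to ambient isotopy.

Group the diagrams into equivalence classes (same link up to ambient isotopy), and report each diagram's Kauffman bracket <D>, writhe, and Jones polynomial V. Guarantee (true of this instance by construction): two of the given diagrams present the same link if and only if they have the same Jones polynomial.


equivalence classes: {D1, D2, D3}
D1 (bracket A^-9 + A^-5 + 2A^-1 - A^7 - A^11 - A^15 + A^19; 9 crossings at w = -5): V = -t^(-17/2) + t^(-15/2) + t^(-13/2) + t^(-11/2) - 2t^(-7/2) - t^(-5/2) - t^(-3/2)
D2 (bracket A^-15 + A^-11 + 2A^-7 - A - A^5 - A^9 + A^13; 9 crossings at w = -7): V = -t^(-17/2) + t^(-15/2) + t^(-13/2) + t^(-11/2) - 2t^(-7/2) - t^(-5/2) - t^(-3/2)
D3 (bracket A^-9 + A^-5 + 2A^-1 - A^7 - A^11 - A^15 + A^19; 7 crossings at w = -5): V = -t^(-17/2) + t^(-15/2) + t^(-13/2) + t^(-11/2) - 2t^(-7/2) - t^(-5/2) - t^(-3/2)
key observation: one V(t) for all 3 diagrams — one class (guaranteed)


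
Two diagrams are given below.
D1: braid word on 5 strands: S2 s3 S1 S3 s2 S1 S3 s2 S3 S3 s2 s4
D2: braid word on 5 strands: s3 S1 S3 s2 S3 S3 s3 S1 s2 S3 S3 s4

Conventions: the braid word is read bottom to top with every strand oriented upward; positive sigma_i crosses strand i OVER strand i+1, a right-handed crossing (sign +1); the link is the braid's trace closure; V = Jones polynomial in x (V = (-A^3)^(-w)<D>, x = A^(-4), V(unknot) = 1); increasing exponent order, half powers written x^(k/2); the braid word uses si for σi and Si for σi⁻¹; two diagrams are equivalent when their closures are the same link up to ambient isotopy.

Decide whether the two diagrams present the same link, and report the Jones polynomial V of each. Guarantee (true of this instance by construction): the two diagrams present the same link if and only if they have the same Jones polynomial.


equivalent: yes
V(D1) = -x^-6 + 2x^-5 - 3x^-4 + 4x^-3 - 3x^-2 + 3x^-1 - 2 + x  (w -2, c 12, <D> = A^-10 - 2A^-6 + 3A^-2 - 3A^2 + 4A^6 - 3A^10 + 2A^14 - A^18)
V(D2) = -x^-6 + 2x^-5 - 3x^-4 + 4x^-3 - 3x^-2 + 3x^-1 - 2 + x  (w -2, c 12, <D> = A^-10 - 2A^-6 + 3A^-2 - 3A^2 + 4A^6 - 3A^10 + 2A^14 - A^18)
why: all 2 diagrams share one V(x), hence one class


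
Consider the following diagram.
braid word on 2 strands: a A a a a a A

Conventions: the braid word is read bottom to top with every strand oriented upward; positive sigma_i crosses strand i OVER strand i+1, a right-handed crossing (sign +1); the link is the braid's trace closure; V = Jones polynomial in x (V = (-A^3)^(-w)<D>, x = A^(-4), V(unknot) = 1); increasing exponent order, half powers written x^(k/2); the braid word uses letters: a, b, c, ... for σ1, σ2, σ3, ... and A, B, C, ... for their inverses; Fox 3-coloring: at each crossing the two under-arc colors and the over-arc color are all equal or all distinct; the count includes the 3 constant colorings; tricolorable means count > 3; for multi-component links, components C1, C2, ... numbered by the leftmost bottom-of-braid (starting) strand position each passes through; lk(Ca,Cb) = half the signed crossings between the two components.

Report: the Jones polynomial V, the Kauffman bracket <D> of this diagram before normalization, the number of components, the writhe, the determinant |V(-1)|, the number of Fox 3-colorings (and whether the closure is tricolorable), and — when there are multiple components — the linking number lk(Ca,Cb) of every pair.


Jones polynomial: V(x) = x + x^3 - x^4
<D> = A^-7 - A^-3 - A^5; writhe +3
components 1, writhe +3 (7 crossings)
3-colorings: 9 of 3^7, det 3 — tricolorable
note: w = +3 shifts under R1 moves; the (-A^3)^(-3) factor cancels that in V


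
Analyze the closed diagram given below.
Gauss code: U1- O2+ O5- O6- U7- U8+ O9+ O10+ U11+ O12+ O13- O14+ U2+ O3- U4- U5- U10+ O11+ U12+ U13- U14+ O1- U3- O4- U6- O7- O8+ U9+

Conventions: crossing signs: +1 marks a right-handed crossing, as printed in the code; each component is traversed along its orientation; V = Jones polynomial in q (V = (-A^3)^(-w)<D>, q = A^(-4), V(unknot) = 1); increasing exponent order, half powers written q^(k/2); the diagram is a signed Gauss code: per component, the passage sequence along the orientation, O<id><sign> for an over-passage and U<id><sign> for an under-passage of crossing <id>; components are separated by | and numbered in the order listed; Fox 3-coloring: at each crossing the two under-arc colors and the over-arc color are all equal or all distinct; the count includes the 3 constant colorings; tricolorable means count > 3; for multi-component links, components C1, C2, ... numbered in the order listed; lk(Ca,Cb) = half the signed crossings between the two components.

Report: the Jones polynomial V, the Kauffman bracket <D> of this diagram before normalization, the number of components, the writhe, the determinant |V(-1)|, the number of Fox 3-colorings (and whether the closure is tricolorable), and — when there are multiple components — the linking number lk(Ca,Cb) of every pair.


V(q) = -q^-3 + 2q^-2 - 2q^-1 + 3 - 2q + 2q^2 - q^3
bracket: -A^-12 + 2A^-8 - 2A^-4 + 3 - 2A^4 + 2A^8 - A^12, w = 0
1 component, writhe 0, over 14 crossings
det 13, colorings 3 of 3^14 — not tricolorable
observation: palindromic: swapping q for 1/q fixes V


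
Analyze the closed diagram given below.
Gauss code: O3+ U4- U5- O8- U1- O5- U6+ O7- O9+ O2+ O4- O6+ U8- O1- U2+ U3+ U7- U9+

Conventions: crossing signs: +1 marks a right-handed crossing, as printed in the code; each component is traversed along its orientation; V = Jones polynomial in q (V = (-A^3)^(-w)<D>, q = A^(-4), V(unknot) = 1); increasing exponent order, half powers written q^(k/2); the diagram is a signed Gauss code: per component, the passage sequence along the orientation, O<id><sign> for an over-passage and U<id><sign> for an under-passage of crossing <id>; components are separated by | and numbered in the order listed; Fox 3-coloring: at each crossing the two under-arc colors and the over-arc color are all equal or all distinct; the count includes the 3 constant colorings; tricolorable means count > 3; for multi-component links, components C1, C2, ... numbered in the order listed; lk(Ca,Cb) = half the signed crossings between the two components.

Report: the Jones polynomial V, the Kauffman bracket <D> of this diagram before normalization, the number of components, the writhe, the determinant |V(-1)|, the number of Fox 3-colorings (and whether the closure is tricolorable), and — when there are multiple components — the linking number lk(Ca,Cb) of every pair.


Jones polynomial: V(q) = -q^-4 + q^-3 + q^-1
<D> = -A - A^9 + A^13; writhe -1
components 1, writhe -1 (9 crossings)
3-colorings: 9 of 3^9, det 3 — tricolorable
note: the span of V is 3, forcing >= 3 crossings in any diagram


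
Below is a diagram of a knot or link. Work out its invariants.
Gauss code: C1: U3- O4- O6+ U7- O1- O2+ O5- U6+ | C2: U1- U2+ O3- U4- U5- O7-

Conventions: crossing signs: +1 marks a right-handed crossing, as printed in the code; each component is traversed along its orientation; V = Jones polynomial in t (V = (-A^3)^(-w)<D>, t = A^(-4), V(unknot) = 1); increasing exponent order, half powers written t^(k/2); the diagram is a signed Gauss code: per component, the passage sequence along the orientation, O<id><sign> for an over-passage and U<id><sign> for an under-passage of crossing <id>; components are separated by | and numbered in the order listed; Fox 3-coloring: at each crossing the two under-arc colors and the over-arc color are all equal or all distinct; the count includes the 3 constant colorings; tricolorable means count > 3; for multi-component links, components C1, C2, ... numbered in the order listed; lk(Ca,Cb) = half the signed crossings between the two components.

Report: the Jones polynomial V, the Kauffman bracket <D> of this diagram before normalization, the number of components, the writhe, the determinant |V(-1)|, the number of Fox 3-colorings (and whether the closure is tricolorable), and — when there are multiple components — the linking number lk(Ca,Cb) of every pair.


Jones polynomial: V(t) = -t^(-9/2) - t^(-5/2) + t^(-3/2) - t^(-1/2)
<D> = A^-7 - A^-3 + A + A^9; writhe -3
components 2, writhe -3 (7 crossings)
linking number lk(C1,C2) = -2
3-colorings: 3 of 3^7, det 4 — not tricolorable
note: summing lk over 1 pair gives -2


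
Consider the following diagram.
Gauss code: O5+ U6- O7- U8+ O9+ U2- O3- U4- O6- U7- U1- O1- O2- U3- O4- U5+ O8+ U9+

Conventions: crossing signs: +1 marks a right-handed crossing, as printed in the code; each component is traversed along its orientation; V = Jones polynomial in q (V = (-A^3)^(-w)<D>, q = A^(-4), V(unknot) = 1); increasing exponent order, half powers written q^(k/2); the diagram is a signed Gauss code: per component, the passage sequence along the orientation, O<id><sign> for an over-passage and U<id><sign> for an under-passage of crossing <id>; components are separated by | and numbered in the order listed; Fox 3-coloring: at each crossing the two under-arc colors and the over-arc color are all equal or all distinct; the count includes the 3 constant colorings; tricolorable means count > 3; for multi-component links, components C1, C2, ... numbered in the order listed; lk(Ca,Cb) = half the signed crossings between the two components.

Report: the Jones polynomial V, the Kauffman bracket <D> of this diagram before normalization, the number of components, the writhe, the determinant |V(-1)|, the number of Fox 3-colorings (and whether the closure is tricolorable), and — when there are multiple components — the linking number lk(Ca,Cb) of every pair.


Jones polynomial: V(q) = -q^-6 + 2q^-5 - 4q^-4 + 5q^-3 - 4q^-2 + 5q^-1 - 3 + 2q - q^2
<D> = A^-17 - 2A^-13 + 3A^-9 - 5A^-5 + 4A^-1 - 5A^3 + 4A^7 - 2A^11 + A^15; writhe -3
components 1, writhe -3 (9 crossings)
3-colorings: 9 of 3^9, det 27 — tricolorable
note: V spans 8 powers of q: at least 8 crossings in any diagram
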